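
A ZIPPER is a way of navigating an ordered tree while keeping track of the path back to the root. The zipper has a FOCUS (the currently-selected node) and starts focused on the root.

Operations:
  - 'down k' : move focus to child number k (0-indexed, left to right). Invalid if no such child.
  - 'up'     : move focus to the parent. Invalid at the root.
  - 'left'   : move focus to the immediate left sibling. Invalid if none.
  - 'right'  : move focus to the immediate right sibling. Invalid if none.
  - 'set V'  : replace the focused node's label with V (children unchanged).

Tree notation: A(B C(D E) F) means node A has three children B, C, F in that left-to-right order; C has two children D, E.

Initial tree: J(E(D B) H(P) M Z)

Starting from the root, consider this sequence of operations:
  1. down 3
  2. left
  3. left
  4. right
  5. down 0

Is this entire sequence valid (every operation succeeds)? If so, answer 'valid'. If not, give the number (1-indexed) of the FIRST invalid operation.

Answer: 5

Derivation:
Step 1 (down 3): focus=Z path=3 depth=1 children=[] left=['E', 'H', 'M'] right=[] parent=J
Step 2 (left): focus=M path=2 depth=1 children=[] left=['E', 'H'] right=['Z'] parent=J
Step 3 (left): focus=H path=1 depth=1 children=['P'] left=['E'] right=['M', 'Z'] parent=J
Step 4 (right): focus=M path=2 depth=1 children=[] left=['E', 'H'] right=['Z'] parent=J
Step 5 (down 0): INVALID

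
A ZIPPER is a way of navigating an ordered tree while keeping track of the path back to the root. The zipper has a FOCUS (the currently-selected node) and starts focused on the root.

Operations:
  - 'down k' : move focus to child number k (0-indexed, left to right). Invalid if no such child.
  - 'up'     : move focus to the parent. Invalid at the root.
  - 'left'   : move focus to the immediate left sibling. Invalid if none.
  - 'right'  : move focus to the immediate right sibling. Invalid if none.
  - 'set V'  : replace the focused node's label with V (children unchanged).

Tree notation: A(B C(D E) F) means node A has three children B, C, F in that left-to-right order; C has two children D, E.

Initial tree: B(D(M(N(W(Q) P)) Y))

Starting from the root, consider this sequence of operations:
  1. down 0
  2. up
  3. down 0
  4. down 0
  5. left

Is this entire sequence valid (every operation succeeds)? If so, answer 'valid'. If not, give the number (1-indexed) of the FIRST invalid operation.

Answer: 5

Derivation:
Step 1 (down 0): focus=D path=0 depth=1 children=['M', 'Y'] left=[] right=[] parent=B
Step 2 (up): focus=B path=root depth=0 children=['D'] (at root)
Step 3 (down 0): focus=D path=0 depth=1 children=['M', 'Y'] left=[] right=[] parent=B
Step 4 (down 0): focus=M path=0/0 depth=2 children=['N'] left=[] right=['Y'] parent=D
Step 5 (left): INVALID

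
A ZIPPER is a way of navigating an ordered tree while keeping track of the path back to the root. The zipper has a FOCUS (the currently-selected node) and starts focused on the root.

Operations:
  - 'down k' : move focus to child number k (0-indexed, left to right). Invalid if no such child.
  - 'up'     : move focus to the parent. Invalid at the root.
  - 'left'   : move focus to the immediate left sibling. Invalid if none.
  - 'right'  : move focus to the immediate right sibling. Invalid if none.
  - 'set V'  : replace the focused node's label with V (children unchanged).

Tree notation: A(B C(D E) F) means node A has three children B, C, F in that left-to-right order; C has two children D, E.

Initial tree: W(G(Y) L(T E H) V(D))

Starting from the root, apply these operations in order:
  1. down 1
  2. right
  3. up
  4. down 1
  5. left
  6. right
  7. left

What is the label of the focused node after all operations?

Step 1 (down 1): focus=L path=1 depth=1 children=['T', 'E', 'H'] left=['G'] right=['V'] parent=W
Step 2 (right): focus=V path=2 depth=1 children=['D'] left=['G', 'L'] right=[] parent=W
Step 3 (up): focus=W path=root depth=0 children=['G', 'L', 'V'] (at root)
Step 4 (down 1): focus=L path=1 depth=1 children=['T', 'E', 'H'] left=['G'] right=['V'] parent=W
Step 5 (left): focus=G path=0 depth=1 children=['Y'] left=[] right=['L', 'V'] parent=W
Step 6 (right): focus=L path=1 depth=1 children=['T', 'E', 'H'] left=['G'] right=['V'] parent=W
Step 7 (left): focus=G path=0 depth=1 children=['Y'] left=[] right=['L', 'V'] parent=W

Answer: G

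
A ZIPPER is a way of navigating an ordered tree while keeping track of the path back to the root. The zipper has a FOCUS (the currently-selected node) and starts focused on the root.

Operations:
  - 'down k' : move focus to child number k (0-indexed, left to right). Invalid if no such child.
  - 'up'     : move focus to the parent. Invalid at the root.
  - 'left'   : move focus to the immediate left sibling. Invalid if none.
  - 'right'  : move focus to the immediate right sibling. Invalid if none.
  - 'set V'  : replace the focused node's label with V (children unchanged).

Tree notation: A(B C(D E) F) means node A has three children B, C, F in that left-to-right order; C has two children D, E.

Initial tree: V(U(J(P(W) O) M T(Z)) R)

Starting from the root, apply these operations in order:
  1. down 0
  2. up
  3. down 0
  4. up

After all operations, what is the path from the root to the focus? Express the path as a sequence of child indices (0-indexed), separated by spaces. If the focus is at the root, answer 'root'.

Step 1 (down 0): focus=U path=0 depth=1 children=['J', 'M', 'T'] left=[] right=['R'] parent=V
Step 2 (up): focus=V path=root depth=0 children=['U', 'R'] (at root)
Step 3 (down 0): focus=U path=0 depth=1 children=['J', 'M', 'T'] left=[] right=['R'] parent=V
Step 4 (up): focus=V path=root depth=0 children=['U', 'R'] (at root)

Answer: root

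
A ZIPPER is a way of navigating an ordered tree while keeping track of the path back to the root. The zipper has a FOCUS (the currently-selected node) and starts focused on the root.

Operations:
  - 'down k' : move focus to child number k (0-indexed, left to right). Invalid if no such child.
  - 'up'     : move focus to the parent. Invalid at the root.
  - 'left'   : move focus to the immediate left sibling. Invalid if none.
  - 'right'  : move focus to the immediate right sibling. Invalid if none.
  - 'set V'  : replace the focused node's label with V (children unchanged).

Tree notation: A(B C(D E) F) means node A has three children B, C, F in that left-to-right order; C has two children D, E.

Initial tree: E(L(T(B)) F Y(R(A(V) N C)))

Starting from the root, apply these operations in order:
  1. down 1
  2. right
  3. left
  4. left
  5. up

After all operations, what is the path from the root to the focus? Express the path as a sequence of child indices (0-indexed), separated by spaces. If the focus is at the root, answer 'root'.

Answer: root

Derivation:
Step 1 (down 1): focus=F path=1 depth=1 children=[] left=['L'] right=['Y'] parent=E
Step 2 (right): focus=Y path=2 depth=1 children=['R'] left=['L', 'F'] right=[] parent=E
Step 3 (left): focus=F path=1 depth=1 children=[] left=['L'] right=['Y'] parent=E
Step 4 (left): focus=L path=0 depth=1 children=['T'] left=[] right=['F', 'Y'] parent=E
Step 5 (up): focus=E path=root depth=0 children=['L', 'F', 'Y'] (at root)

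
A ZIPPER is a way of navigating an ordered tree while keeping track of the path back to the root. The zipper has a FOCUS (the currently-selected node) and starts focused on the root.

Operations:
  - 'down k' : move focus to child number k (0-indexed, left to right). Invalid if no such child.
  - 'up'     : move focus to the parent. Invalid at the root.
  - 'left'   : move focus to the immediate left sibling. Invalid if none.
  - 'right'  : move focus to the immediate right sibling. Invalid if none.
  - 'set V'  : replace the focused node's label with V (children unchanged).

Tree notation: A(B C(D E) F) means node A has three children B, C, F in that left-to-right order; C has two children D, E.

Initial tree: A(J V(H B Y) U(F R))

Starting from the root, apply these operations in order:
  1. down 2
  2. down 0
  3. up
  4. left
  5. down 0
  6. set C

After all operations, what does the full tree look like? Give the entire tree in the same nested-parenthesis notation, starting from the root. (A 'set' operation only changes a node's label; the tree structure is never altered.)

Step 1 (down 2): focus=U path=2 depth=1 children=['F', 'R'] left=['J', 'V'] right=[] parent=A
Step 2 (down 0): focus=F path=2/0 depth=2 children=[] left=[] right=['R'] parent=U
Step 3 (up): focus=U path=2 depth=1 children=['F', 'R'] left=['J', 'V'] right=[] parent=A
Step 4 (left): focus=V path=1 depth=1 children=['H', 'B', 'Y'] left=['J'] right=['U'] parent=A
Step 5 (down 0): focus=H path=1/0 depth=2 children=[] left=[] right=['B', 'Y'] parent=V
Step 6 (set C): focus=C path=1/0 depth=2 children=[] left=[] right=['B', 'Y'] parent=V

Answer: A(J V(C B Y) U(F R))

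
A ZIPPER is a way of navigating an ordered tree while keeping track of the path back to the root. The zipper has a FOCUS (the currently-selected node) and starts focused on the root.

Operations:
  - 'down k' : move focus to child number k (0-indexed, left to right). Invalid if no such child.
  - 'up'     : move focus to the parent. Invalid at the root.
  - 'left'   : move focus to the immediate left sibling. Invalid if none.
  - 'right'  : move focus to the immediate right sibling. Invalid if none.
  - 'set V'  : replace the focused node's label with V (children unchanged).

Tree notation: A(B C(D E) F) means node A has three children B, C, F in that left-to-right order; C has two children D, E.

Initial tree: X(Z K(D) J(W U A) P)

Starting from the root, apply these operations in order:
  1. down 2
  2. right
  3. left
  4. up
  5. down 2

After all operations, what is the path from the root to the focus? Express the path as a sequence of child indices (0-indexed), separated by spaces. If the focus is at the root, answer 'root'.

Answer: 2

Derivation:
Step 1 (down 2): focus=J path=2 depth=1 children=['W', 'U', 'A'] left=['Z', 'K'] right=['P'] parent=X
Step 2 (right): focus=P path=3 depth=1 children=[] left=['Z', 'K', 'J'] right=[] parent=X
Step 3 (left): focus=J path=2 depth=1 children=['W', 'U', 'A'] left=['Z', 'K'] right=['P'] parent=X
Step 4 (up): focus=X path=root depth=0 children=['Z', 'K', 'J', 'P'] (at root)
Step 5 (down 2): focus=J path=2 depth=1 children=['W', 'U', 'A'] left=['Z', 'K'] right=['P'] parent=X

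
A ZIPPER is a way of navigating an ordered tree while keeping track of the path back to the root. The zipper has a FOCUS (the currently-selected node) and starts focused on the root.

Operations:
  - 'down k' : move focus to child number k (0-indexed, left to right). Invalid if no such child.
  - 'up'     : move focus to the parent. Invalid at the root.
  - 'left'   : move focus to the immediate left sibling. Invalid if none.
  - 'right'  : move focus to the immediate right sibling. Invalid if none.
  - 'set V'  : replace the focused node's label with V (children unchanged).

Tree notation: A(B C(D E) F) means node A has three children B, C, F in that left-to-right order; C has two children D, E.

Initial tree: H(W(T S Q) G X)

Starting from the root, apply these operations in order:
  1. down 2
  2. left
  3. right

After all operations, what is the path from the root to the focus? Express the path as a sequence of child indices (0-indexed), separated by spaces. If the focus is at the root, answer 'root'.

Answer: 2

Derivation:
Step 1 (down 2): focus=X path=2 depth=1 children=[] left=['W', 'G'] right=[] parent=H
Step 2 (left): focus=G path=1 depth=1 children=[] left=['W'] right=['X'] parent=H
Step 3 (right): focus=X path=2 depth=1 children=[] left=['W', 'G'] right=[] parent=H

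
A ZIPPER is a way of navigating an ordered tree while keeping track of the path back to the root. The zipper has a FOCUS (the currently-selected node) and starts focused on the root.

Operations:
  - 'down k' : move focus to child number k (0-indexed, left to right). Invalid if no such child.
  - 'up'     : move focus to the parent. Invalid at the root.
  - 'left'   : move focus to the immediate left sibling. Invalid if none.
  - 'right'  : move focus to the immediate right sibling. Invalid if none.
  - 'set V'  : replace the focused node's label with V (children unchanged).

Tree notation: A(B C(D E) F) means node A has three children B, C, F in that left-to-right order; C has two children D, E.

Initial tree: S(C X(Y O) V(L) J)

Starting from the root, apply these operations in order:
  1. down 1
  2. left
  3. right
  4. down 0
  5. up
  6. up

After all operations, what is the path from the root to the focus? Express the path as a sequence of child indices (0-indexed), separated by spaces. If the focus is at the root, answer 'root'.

Answer: root

Derivation:
Step 1 (down 1): focus=X path=1 depth=1 children=['Y', 'O'] left=['C'] right=['V', 'J'] parent=S
Step 2 (left): focus=C path=0 depth=1 children=[] left=[] right=['X', 'V', 'J'] parent=S
Step 3 (right): focus=X path=1 depth=1 children=['Y', 'O'] left=['C'] right=['V', 'J'] parent=S
Step 4 (down 0): focus=Y path=1/0 depth=2 children=[] left=[] right=['O'] parent=X
Step 5 (up): focus=X path=1 depth=1 children=['Y', 'O'] left=['C'] right=['V', 'J'] parent=S
Step 6 (up): focus=S path=root depth=0 children=['C', 'X', 'V', 'J'] (at root)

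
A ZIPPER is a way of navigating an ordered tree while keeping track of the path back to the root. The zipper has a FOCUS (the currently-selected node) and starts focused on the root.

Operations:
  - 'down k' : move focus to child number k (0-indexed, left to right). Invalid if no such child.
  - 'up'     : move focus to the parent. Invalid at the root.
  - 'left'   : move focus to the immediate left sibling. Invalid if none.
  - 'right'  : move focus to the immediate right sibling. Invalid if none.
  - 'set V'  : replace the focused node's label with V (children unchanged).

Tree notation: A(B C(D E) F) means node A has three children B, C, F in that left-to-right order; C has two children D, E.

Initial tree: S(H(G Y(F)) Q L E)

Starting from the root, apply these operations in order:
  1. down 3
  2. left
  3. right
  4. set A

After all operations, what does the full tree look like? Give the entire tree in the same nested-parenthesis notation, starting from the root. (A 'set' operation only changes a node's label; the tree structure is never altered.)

Step 1 (down 3): focus=E path=3 depth=1 children=[] left=['H', 'Q', 'L'] right=[] parent=S
Step 2 (left): focus=L path=2 depth=1 children=[] left=['H', 'Q'] right=['E'] parent=S
Step 3 (right): focus=E path=3 depth=1 children=[] left=['H', 'Q', 'L'] right=[] parent=S
Step 4 (set A): focus=A path=3 depth=1 children=[] left=['H', 'Q', 'L'] right=[] parent=S

Answer: S(H(G Y(F)) Q L A)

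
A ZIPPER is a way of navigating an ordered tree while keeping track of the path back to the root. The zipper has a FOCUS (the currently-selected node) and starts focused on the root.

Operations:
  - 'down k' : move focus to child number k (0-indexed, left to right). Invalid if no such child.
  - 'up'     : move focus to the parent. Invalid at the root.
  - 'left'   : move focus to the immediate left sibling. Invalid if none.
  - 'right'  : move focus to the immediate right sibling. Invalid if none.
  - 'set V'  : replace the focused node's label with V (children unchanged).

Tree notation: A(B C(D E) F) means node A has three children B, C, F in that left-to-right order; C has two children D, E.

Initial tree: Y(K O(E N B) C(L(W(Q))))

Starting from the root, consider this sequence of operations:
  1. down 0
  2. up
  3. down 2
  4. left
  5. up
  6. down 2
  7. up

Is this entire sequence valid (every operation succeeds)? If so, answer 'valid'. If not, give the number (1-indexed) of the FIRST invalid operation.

Answer: valid

Derivation:
Step 1 (down 0): focus=K path=0 depth=1 children=[] left=[] right=['O', 'C'] parent=Y
Step 2 (up): focus=Y path=root depth=0 children=['K', 'O', 'C'] (at root)
Step 3 (down 2): focus=C path=2 depth=1 children=['L'] left=['K', 'O'] right=[] parent=Y
Step 4 (left): focus=O path=1 depth=1 children=['E', 'N', 'B'] left=['K'] right=['C'] parent=Y
Step 5 (up): focus=Y path=root depth=0 children=['K', 'O', 'C'] (at root)
Step 6 (down 2): focus=C path=2 depth=1 children=['L'] left=['K', 'O'] right=[] parent=Y
Step 7 (up): focus=Y path=root depth=0 children=['K', 'O', 'C'] (at root)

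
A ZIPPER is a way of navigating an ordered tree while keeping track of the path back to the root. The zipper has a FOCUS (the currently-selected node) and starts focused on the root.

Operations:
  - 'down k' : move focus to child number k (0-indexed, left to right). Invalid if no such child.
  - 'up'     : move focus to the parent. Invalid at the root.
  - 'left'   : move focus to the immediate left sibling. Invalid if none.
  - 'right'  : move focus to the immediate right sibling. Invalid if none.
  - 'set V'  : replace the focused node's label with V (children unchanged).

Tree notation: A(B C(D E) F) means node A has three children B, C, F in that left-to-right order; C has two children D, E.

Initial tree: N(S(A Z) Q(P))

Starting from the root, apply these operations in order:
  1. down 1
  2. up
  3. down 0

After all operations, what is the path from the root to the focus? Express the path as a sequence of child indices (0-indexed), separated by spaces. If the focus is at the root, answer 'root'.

Step 1 (down 1): focus=Q path=1 depth=1 children=['P'] left=['S'] right=[] parent=N
Step 2 (up): focus=N path=root depth=0 children=['S', 'Q'] (at root)
Step 3 (down 0): focus=S path=0 depth=1 children=['A', 'Z'] left=[] right=['Q'] parent=N

Answer: 0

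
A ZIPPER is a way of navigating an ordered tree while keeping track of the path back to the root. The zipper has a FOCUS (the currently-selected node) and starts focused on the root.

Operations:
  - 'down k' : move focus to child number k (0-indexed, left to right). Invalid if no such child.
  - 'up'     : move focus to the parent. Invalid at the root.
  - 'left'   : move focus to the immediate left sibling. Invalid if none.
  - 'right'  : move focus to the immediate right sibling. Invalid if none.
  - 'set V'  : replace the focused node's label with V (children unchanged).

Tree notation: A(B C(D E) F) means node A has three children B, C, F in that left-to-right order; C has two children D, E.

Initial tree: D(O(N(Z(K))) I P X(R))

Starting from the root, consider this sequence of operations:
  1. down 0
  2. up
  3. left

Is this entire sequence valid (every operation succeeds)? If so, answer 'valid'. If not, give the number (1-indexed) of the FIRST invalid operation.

Step 1 (down 0): focus=O path=0 depth=1 children=['N'] left=[] right=['I', 'P', 'X'] parent=D
Step 2 (up): focus=D path=root depth=0 children=['O', 'I', 'P', 'X'] (at root)
Step 3 (left): INVALID

Answer: 3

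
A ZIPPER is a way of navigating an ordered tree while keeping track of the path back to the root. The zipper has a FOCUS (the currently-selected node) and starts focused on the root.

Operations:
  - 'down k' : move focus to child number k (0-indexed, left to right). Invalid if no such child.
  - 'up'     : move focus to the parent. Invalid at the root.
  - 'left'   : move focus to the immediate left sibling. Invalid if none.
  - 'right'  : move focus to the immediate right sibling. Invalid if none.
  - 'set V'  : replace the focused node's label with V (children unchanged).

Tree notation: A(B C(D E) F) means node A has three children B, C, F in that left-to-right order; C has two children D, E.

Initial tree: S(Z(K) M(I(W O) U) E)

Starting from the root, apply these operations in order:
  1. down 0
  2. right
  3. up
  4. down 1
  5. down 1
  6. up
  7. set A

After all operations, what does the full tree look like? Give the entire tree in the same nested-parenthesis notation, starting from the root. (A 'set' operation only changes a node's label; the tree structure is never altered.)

Step 1 (down 0): focus=Z path=0 depth=1 children=['K'] left=[] right=['M', 'E'] parent=S
Step 2 (right): focus=M path=1 depth=1 children=['I', 'U'] left=['Z'] right=['E'] parent=S
Step 3 (up): focus=S path=root depth=0 children=['Z', 'M', 'E'] (at root)
Step 4 (down 1): focus=M path=1 depth=1 children=['I', 'U'] left=['Z'] right=['E'] parent=S
Step 5 (down 1): focus=U path=1/1 depth=2 children=[] left=['I'] right=[] parent=M
Step 6 (up): focus=M path=1 depth=1 children=['I', 'U'] left=['Z'] right=['E'] parent=S
Step 7 (set A): focus=A path=1 depth=1 children=['I', 'U'] left=['Z'] right=['E'] parent=S

Answer: S(Z(K) A(I(W O) U) E)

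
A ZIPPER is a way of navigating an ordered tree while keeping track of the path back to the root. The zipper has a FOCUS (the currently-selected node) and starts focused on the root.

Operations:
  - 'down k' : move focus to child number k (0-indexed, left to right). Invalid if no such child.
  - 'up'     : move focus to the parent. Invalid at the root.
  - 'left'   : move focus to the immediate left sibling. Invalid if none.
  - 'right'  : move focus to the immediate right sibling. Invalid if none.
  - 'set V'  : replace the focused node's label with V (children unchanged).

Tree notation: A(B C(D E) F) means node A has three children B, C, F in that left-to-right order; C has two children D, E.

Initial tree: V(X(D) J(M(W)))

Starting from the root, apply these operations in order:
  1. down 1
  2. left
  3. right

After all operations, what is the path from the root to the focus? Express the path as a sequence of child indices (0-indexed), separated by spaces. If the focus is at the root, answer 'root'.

Answer: 1

Derivation:
Step 1 (down 1): focus=J path=1 depth=1 children=['M'] left=['X'] right=[] parent=V
Step 2 (left): focus=X path=0 depth=1 children=['D'] left=[] right=['J'] parent=V
Step 3 (right): focus=J path=1 depth=1 children=['M'] left=['X'] right=[] parent=V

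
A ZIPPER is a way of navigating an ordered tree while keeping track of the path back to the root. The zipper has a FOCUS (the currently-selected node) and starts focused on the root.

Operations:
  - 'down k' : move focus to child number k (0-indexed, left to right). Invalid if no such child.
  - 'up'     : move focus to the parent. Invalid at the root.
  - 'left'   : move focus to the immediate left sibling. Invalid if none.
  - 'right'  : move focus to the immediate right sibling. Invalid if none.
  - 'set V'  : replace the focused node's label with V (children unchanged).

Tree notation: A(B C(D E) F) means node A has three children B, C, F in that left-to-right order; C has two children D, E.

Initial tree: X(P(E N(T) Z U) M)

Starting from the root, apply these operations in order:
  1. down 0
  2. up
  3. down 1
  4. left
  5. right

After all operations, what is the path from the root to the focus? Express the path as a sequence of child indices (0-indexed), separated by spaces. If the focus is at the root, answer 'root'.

Step 1 (down 0): focus=P path=0 depth=1 children=['E', 'N', 'Z', 'U'] left=[] right=['M'] parent=X
Step 2 (up): focus=X path=root depth=0 children=['P', 'M'] (at root)
Step 3 (down 1): focus=M path=1 depth=1 children=[] left=['P'] right=[] parent=X
Step 4 (left): focus=P path=0 depth=1 children=['E', 'N', 'Z', 'U'] left=[] right=['M'] parent=X
Step 5 (right): focus=M path=1 depth=1 children=[] left=['P'] right=[] parent=X

Answer: 1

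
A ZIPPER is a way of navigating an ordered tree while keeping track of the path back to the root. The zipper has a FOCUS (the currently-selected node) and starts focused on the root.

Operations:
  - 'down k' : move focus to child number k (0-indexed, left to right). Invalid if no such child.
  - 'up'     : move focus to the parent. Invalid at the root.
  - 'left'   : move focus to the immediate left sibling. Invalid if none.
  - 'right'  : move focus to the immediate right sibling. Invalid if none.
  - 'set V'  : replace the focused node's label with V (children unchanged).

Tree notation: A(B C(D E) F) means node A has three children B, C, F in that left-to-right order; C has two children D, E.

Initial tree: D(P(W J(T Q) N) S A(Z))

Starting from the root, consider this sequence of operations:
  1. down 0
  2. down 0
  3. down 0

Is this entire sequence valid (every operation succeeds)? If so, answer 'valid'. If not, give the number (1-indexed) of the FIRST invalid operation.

Answer: 3

Derivation:
Step 1 (down 0): focus=P path=0 depth=1 children=['W', 'J', 'N'] left=[] right=['S', 'A'] parent=D
Step 2 (down 0): focus=W path=0/0 depth=2 children=[] left=[] right=['J', 'N'] parent=P
Step 3 (down 0): INVALID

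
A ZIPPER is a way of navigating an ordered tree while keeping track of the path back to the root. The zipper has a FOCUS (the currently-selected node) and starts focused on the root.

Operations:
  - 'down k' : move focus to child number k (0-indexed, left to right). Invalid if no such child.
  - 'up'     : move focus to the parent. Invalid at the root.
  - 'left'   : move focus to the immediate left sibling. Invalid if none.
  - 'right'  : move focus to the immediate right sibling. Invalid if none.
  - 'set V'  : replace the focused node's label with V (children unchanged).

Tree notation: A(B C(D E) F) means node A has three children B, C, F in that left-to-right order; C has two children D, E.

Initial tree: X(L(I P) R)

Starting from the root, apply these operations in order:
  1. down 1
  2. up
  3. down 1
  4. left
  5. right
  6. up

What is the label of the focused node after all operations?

Answer: X

Derivation:
Step 1 (down 1): focus=R path=1 depth=1 children=[] left=['L'] right=[] parent=X
Step 2 (up): focus=X path=root depth=0 children=['L', 'R'] (at root)
Step 3 (down 1): focus=R path=1 depth=1 children=[] left=['L'] right=[] parent=X
Step 4 (left): focus=L path=0 depth=1 children=['I', 'P'] left=[] right=['R'] parent=X
Step 5 (right): focus=R path=1 depth=1 children=[] left=['L'] right=[] parent=X
Step 6 (up): focus=X path=root depth=0 children=['L', 'R'] (at root)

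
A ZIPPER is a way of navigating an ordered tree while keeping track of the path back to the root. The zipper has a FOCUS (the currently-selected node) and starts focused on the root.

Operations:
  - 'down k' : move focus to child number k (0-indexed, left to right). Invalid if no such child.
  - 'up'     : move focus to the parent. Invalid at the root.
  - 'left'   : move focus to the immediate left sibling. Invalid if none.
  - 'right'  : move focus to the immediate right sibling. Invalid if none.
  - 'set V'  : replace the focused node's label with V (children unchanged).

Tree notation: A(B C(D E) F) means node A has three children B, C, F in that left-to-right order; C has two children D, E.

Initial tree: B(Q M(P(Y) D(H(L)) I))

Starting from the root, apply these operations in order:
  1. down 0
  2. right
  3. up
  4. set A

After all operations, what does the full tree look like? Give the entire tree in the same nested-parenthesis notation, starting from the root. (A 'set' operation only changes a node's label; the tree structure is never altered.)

Answer: A(Q M(P(Y) D(H(L)) I))

Derivation:
Step 1 (down 0): focus=Q path=0 depth=1 children=[] left=[] right=['M'] parent=B
Step 2 (right): focus=M path=1 depth=1 children=['P', 'D', 'I'] left=['Q'] right=[] parent=B
Step 3 (up): focus=B path=root depth=0 children=['Q', 'M'] (at root)
Step 4 (set A): focus=A path=root depth=0 children=['Q', 'M'] (at root)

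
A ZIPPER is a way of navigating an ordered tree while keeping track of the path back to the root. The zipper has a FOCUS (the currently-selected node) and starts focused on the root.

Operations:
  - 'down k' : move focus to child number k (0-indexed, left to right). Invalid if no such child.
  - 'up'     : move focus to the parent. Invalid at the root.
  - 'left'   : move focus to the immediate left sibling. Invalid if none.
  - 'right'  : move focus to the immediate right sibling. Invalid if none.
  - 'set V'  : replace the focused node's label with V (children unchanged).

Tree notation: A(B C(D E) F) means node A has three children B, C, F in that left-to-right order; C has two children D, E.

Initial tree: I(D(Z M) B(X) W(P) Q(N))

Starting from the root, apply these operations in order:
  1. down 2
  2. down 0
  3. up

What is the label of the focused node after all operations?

Step 1 (down 2): focus=W path=2 depth=1 children=['P'] left=['D', 'B'] right=['Q'] parent=I
Step 2 (down 0): focus=P path=2/0 depth=2 children=[] left=[] right=[] parent=W
Step 3 (up): focus=W path=2 depth=1 children=['P'] left=['D', 'B'] right=['Q'] parent=I

Answer: W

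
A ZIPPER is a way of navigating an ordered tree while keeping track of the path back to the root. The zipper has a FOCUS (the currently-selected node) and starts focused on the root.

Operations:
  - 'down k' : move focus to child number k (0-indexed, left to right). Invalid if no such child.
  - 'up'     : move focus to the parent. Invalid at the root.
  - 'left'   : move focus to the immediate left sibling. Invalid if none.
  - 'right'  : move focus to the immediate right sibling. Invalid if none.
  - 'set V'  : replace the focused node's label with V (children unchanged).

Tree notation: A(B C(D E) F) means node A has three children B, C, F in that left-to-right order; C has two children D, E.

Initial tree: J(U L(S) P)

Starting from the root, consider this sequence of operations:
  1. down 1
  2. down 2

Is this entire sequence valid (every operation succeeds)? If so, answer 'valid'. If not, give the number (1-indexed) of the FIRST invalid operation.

Step 1 (down 1): focus=L path=1 depth=1 children=['S'] left=['U'] right=['P'] parent=J
Step 2 (down 2): INVALID

Answer: 2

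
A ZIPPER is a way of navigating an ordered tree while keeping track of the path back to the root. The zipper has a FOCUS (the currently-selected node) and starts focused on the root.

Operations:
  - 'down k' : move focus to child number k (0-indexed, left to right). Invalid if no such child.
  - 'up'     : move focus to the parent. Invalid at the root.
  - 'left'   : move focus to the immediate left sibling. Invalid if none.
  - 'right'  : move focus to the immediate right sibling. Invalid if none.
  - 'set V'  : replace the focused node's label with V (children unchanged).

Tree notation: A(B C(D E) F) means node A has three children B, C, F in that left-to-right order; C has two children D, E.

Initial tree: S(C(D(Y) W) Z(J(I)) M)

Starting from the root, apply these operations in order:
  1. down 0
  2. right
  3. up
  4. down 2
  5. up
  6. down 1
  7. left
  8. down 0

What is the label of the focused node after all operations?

Step 1 (down 0): focus=C path=0 depth=1 children=['D', 'W'] left=[] right=['Z', 'M'] parent=S
Step 2 (right): focus=Z path=1 depth=1 children=['J'] left=['C'] right=['M'] parent=S
Step 3 (up): focus=S path=root depth=0 children=['C', 'Z', 'M'] (at root)
Step 4 (down 2): focus=M path=2 depth=1 children=[] left=['C', 'Z'] right=[] parent=S
Step 5 (up): focus=S path=root depth=0 children=['C', 'Z', 'M'] (at root)
Step 6 (down 1): focus=Z path=1 depth=1 children=['J'] left=['C'] right=['M'] parent=S
Step 7 (left): focus=C path=0 depth=1 children=['D', 'W'] left=[] right=['Z', 'M'] parent=S
Step 8 (down 0): focus=D path=0/0 depth=2 children=['Y'] left=[] right=['W'] parent=C

Answer: D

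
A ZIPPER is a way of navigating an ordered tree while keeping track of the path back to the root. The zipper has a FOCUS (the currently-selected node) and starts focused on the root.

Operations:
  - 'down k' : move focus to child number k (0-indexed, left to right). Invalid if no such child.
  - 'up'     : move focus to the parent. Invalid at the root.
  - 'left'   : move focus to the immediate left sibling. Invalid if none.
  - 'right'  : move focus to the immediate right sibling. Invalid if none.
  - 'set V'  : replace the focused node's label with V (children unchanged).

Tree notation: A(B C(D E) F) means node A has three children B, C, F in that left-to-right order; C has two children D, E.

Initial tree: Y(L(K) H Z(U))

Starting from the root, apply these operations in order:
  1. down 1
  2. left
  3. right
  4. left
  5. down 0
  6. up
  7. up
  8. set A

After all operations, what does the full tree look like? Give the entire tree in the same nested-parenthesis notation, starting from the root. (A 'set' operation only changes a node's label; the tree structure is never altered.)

Answer: A(L(K) H Z(U))

Derivation:
Step 1 (down 1): focus=H path=1 depth=1 children=[] left=['L'] right=['Z'] parent=Y
Step 2 (left): focus=L path=0 depth=1 children=['K'] left=[] right=['H', 'Z'] parent=Y
Step 3 (right): focus=H path=1 depth=1 children=[] left=['L'] right=['Z'] parent=Y
Step 4 (left): focus=L path=0 depth=1 children=['K'] left=[] right=['H', 'Z'] parent=Y
Step 5 (down 0): focus=K path=0/0 depth=2 children=[] left=[] right=[] parent=L
Step 6 (up): focus=L path=0 depth=1 children=['K'] left=[] right=['H', 'Z'] parent=Y
Step 7 (up): focus=Y path=root depth=0 children=['L', 'H', 'Z'] (at root)
Step 8 (set A): focus=A path=root depth=0 children=['L', 'H', 'Z'] (at root)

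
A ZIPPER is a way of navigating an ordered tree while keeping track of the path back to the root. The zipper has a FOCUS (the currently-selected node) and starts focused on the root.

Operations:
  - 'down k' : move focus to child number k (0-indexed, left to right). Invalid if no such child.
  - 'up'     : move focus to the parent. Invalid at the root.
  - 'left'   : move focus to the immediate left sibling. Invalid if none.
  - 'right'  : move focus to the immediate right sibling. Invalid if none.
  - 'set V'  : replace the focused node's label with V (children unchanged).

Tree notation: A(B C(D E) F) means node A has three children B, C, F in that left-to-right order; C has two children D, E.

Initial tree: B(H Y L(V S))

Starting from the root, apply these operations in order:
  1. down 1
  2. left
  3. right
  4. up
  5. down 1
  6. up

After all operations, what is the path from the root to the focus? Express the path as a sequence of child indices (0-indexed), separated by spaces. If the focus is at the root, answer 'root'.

Answer: root

Derivation:
Step 1 (down 1): focus=Y path=1 depth=1 children=[] left=['H'] right=['L'] parent=B
Step 2 (left): focus=H path=0 depth=1 children=[] left=[] right=['Y', 'L'] parent=B
Step 3 (right): focus=Y path=1 depth=1 children=[] left=['H'] right=['L'] parent=B
Step 4 (up): focus=B path=root depth=0 children=['H', 'Y', 'L'] (at root)
Step 5 (down 1): focus=Y path=1 depth=1 children=[] left=['H'] right=['L'] parent=B
Step 6 (up): focus=B path=root depth=0 children=['H', 'Y', 'L'] (at root)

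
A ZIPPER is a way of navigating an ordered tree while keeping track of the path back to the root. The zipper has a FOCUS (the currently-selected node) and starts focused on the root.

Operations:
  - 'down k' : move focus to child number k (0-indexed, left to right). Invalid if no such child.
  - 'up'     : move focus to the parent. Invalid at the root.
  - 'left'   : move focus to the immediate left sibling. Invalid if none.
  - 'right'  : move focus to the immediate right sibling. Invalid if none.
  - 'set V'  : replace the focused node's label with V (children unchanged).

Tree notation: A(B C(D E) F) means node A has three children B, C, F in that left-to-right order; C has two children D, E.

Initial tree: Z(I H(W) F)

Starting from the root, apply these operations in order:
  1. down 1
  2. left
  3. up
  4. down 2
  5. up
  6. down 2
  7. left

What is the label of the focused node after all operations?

Answer: H

Derivation:
Step 1 (down 1): focus=H path=1 depth=1 children=['W'] left=['I'] right=['F'] parent=Z
Step 2 (left): focus=I path=0 depth=1 children=[] left=[] right=['H', 'F'] parent=Z
Step 3 (up): focus=Z path=root depth=0 children=['I', 'H', 'F'] (at root)
Step 4 (down 2): focus=F path=2 depth=1 children=[] left=['I', 'H'] right=[] parent=Z
Step 5 (up): focus=Z path=root depth=0 children=['I', 'H', 'F'] (at root)
Step 6 (down 2): focus=F path=2 depth=1 children=[] left=['I', 'H'] right=[] parent=Z
Step 7 (left): focus=H path=1 depth=1 children=['W'] left=['I'] right=['F'] parent=Z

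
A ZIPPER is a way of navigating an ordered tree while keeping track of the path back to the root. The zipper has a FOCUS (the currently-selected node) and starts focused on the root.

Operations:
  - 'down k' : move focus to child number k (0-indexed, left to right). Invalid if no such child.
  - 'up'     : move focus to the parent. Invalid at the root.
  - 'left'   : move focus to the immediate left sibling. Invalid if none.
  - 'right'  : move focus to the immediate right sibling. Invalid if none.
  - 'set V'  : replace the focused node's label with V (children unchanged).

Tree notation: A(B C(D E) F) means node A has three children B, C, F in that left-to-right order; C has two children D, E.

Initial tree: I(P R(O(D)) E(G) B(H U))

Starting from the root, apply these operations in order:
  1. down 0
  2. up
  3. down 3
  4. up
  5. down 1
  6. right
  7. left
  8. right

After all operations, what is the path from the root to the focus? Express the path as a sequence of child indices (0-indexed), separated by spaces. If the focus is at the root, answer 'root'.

Answer: 2

Derivation:
Step 1 (down 0): focus=P path=0 depth=1 children=[] left=[] right=['R', 'E', 'B'] parent=I
Step 2 (up): focus=I path=root depth=0 children=['P', 'R', 'E', 'B'] (at root)
Step 3 (down 3): focus=B path=3 depth=1 children=['H', 'U'] left=['P', 'R', 'E'] right=[] parent=I
Step 4 (up): focus=I path=root depth=0 children=['P', 'R', 'E', 'B'] (at root)
Step 5 (down 1): focus=R path=1 depth=1 children=['O'] left=['P'] right=['E', 'B'] parent=I
Step 6 (right): focus=E path=2 depth=1 children=['G'] left=['P', 'R'] right=['B'] parent=I
Step 7 (left): focus=R path=1 depth=1 children=['O'] left=['P'] right=['E', 'B'] parent=I
Step 8 (right): focus=E path=2 depth=1 children=['G'] left=['P', 'R'] right=['B'] parent=I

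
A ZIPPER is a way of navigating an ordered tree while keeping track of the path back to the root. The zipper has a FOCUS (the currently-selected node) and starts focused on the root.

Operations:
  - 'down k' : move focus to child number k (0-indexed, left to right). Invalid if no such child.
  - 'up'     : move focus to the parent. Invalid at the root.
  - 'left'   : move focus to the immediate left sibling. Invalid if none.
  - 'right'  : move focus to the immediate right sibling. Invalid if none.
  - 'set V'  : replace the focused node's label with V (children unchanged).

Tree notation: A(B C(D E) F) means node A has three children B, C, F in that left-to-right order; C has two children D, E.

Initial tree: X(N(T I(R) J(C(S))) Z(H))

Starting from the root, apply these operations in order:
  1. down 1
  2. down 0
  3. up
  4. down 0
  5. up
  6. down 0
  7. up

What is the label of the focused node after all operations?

Answer: Z

Derivation:
Step 1 (down 1): focus=Z path=1 depth=1 children=['H'] left=['N'] right=[] parent=X
Step 2 (down 0): focus=H path=1/0 depth=2 children=[] left=[] right=[] parent=Z
Step 3 (up): focus=Z path=1 depth=1 children=['H'] left=['N'] right=[] parent=X
Step 4 (down 0): focus=H path=1/0 depth=2 children=[] left=[] right=[] parent=Z
Step 5 (up): focus=Z path=1 depth=1 children=['H'] left=['N'] right=[] parent=X
Step 6 (down 0): focus=H path=1/0 depth=2 children=[] left=[] right=[] parent=Z
Step 7 (up): focus=Z path=1 depth=1 children=['H'] left=['N'] right=[] parent=X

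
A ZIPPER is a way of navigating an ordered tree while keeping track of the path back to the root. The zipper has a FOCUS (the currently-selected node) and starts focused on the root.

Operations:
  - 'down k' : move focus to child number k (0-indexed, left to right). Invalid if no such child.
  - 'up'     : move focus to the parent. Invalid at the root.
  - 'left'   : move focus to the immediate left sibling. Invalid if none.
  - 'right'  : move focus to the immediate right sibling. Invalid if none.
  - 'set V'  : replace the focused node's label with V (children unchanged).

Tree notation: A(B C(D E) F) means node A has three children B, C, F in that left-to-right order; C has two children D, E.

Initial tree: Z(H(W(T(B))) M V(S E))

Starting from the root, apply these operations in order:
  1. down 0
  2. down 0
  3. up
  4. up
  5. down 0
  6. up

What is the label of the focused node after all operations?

Answer: Z

Derivation:
Step 1 (down 0): focus=H path=0 depth=1 children=['W'] left=[] right=['M', 'V'] parent=Z
Step 2 (down 0): focus=W path=0/0 depth=2 children=['T'] left=[] right=[] parent=H
Step 3 (up): focus=H path=0 depth=1 children=['W'] left=[] right=['M', 'V'] parent=Z
Step 4 (up): focus=Z path=root depth=0 children=['H', 'M', 'V'] (at root)
Step 5 (down 0): focus=H path=0 depth=1 children=['W'] left=[] right=['M', 'V'] parent=Z
Step 6 (up): focus=Z path=root depth=0 children=['H', 'M', 'V'] (at root)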